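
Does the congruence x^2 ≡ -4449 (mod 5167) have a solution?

no

(-4449/5167)
  = (718/5167)    [-4449 ≡ 718 mod 5167]
  = (359/5167)    [5167 ≡ 7 mod 8 ⇒ (2/5167) = +1]
  = -(5167/359)    [QR: both ≡ 3 mod 4, sign flips]
  = -(141/359)    [5167 ≡ 141 mod 359]
  = -(359/141)    [QR: 141 ≡ 1 mod 4, sign kept]
  = -(77/141)    [359 ≡ 77 mod 141]
  = -(141/77)    [QR: 77 ≡ 1 mod 4, sign kept]
  = -(64/77)    [141 ≡ 64 mod 77]
  = -(1/77)    [77 ≡ 5 mod 8 ⇒ (2/77)^6 = +1]
  = -1    [(1/77) = 1]
The Legendre symbol is -1, so x^2 ≡ -4449 (mod 5167) has no solution.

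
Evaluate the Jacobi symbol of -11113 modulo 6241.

1

Reduce the numerator: -11113 ≡ 1369 (mod 6241), so (-11113/6241) = (1369/6241).
1369 ≡ 1 (mod 4), so quadratic reciprocity gives (1369/6241) = (6241/1369). Reduce: 6241 ≡ 765 (mod 1369). Now have (765/1369).
765 ≡ 1 (mod 4), so quadratic reciprocity gives (765/1369) = (1369/765). Reduce: 1369 ≡ 604 (mod 765). Now have (604/765).
Factor out 2: 604 = 2^2·151. Since 765 ≡ 5 (mod 8), (2/765) = -1, and (2/765)^2 = +1. Now have (151/765).
765 ≡ 1 (mod 4), so quadratic reciprocity gives (151/765) = (765/151). Reduce: 765 ≡ 10 (mod 151). Now have (10/151).
Factor out 2: 10 = 2·5. Since 151 ≡ 7 (mod 8), (2/151) = +1. Now have (5/151).
5 ≡ 1 (mod 4), so quadratic reciprocity gives (5/151) = (151/5). Reduce: 151 ≡ 1 (mod 5). Now have (1/5).
(1/5) = 1. Collecting the sign factors: 1.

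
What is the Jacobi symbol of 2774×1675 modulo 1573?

By multiplicativity, (2774·1675 / 1573) = (2774 / 1573)·(1675 / 1573).
First factor (2774 / 1573):
(2774 / 1573)
  = (1201 / 1573)    [2774 ≡ 1201 mod 1573]
  = (1573 / 1201)    [QR: 1201 ≡ 1 mod 4, sign kept]
  = (372 / 1201)    [1573 ≡ 372 mod 1201]
  = (93 / 1201)    [1201 ≡ 1 mod 8 ⇒ (2 / 1201)^2 = +1]
  = (1201 / 93)    [QR: 93 ≡ 1 mod 4, sign kept]
  = (85 / 93)    [1201 ≡ 85 mod 93]
  = (93 / 85)    [QR: 85 ≡ 1 mod 4, sign kept]
  = (8 / 85)    [93 ≡ 8 mod 85]
  = -(1 / 85)    [85 ≡ 5 mod 8 ⇒ (2 / 85)^3 = -1]
  = -1    [(1 / 85) = 1]
Second factor (1675 / 1573):
(1675 / 1573)
  = (102 / 1573)    [1675 ≡ 102 mod 1573]
  = -(51 / 1573)    [1573 ≡ 5 mod 8 ⇒ (2 / 1573) = -1]
  = -(1573 / 51)    [QR: 1573 ≡ 1 mod 4, sign kept]
  = -(43 / 51)    [1573 ≡ 43 mod 51]
  = (51 / 43)    [QR: both ≡ 3 mod 4, sign flips]
  = (8 / 43)    [51 ≡ 8 mod 43]
  = -(1 / 43)    [43 ≡ 3 mod 8 ⇒ (2 / 43)^3 = -1]
  = -1    [(1 / 43) = 1]
Product: (-1)·(-1) = 1.

1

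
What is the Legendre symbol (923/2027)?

1

Both 923 ≡ 3 and 2027 ≡ 3 (mod 4), so reciprocity gives (923/2027) = -(2027/923). Reduce: 2027 ≡ 181 (mod 923). Now have -(181/923).
181 ≡ 1 (mod 4), so quadratic reciprocity gives (181/923) = (923/181). Reduce: 923 ≡ 18 (mod 181). Now have -(18/181).
Factor out 2: 18 = 2·9. Since 181 ≡ 5 (mod 8), (2/181) = -1. Now have (9/181).
9 ≡ 1 (mod 4), so quadratic reciprocity gives (9/181) = (181/9). Reduce: 181 ≡ 1 (mod 9). Now have (1/9).
(1/9) = 1. Collecting the sign factors: 1.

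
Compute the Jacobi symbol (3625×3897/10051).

1

By multiplicativity, (3625·3897/10051) = (3625/10051)·(3897/10051).
First factor (3625/10051):
3625 ≡ 1 (mod 4), so quadratic reciprocity gives (3625/10051) = (10051/3625). Reduce: 10051 ≡ 2801 (mod 3625). Now have (2801/3625).
2801 ≡ 1 (mod 4), so quadratic reciprocity gives (2801/3625) = (3625/2801). Reduce: 3625 ≡ 824 (mod 2801). Now have (824/2801).
Factor out 2: 824 = 2^3·103. Since 2801 ≡ 1 (mod 8), (2/2801) = +1, and (2/2801)^3 = +1. Now have (103/2801).
2801 ≡ 1 (mod 4), so quadratic reciprocity gives (103/2801) = (2801/103). Reduce: 2801 ≡ 20 (mod 103). Now have (20/103).
Factor out 2: 20 = 2^2·5. Since 103 ≡ 7 (mod 8), (2/103) = +1, and (2/103)^2 = +1. Now have (5/103).
5 ≡ 1 (mod 4), so quadratic reciprocity gives (5/103) = (103/5). Reduce: 103 ≡ 3 (mod 5). Now have (3/5).
5 ≡ 1 (mod 4), so quadratic reciprocity gives (3/5) = (5/3). Reduce: 5 ≡ 2 (mod 3). Now have (2/3).
Factor out 2: 2 = 2. Since 3 ≡ 3 (mod 8), (2/3) = -1. Now have -(1/3).
(1/3) = 1. Collecting the sign factors: -1.
Second factor (3897/10051):
3897 ≡ 1 (mod 4), so quadratic reciprocity gives (3897/10051) = (10051/3897). Reduce: 10051 ≡ 2257 (mod 3897). Now have (2257/3897).
2257 ≡ 1 (mod 4), so quadratic reciprocity gives (2257/3897) = (3897/2257). Reduce: 3897 ≡ 1640 (mod 2257). Now have (1640/2257).
Factor out 2: 1640 = 2^3·205. Since 2257 ≡ 1 (mod 8), (2/2257) = +1, and (2/2257)^3 = +1. Now have (205/2257).
205 ≡ 1 (mod 4), so quadratic reciprocity gives (205/2257) = (2257/205). Reduce: 2257 ≡ 2 (mod 205). Now have (2/205).
Factor out 2: 2 = 2. Since 205 ≡ 5 (mod 8), (2/205) = -1. Now have -(1/205).
(1/205) = 1. Collecting the sign factors: -1.
Product: (-1)·(-1) = 1.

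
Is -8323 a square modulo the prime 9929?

no

Pull out -1: (-8323/9929) = (-1/9929)·(8323/9929). Since 9929 ≡ 1 (mod 4), (-1/9929) = +1. Now have (8323/9929).
9929 ≡ 1 (mod 4), so quadratic reciprocity gives (8323/9929) = (9929/8323). Reduce: 9929 ≡ 1606 (mod 8323). Now have (1606/8323).
Factor out 2: 1606 = 2·803. Since 8323 ≡ 3 (mod 8), (2/8323) = -1. Now have -(803/8323).
Both 803 ≡ 3 and 8323 ≡ 3 (mod 4), so reciprocity gives (803/8323) = -(8323/803). Reduce: 8323 ≡ 293 (mod 803). Now have (293/803).
293 ≡ 1 (mod 4), so quadratic reciprocity gives (293/803) = (803/293). Reduce: 803 ≡ 217 (mod 293). Now have (217/293).
217 ≡ 1 (mod 4), so quadratic reciprocity gives (217/293) = (293/217). Reduce: 293 ≡ 76 (mod 217). Now have (76/217).
Factor out 2: 76 = 2^2·19. Since 217 ≡ 1 (mod 8), (2/217) = +1, and (2/217)^2 = +1. Now have (19/217).
217 ≡ 1 (mod 4), so quadratic reciprocity gives (19/217) = (217/19). Reduce: 217 ≡ 8 (mod 19). Now have (8/19).
Factor out 2: 8 = 2^3. Since 19 ≡ 3 (mod 8), (2/19) = -1, and (2/19)^3 = -1. Now have -(1/19).
(1/19) = 1. Collecting the sign factors: -1.
The Legendre symbol is -1, so x^2 ≡ -8323 (mod 9929) has no solution.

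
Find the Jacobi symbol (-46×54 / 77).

By multiplicativity, (-46·54 / 77) = (-46 / 77)·(54 / 77).
First factor (-46 / 77):
Reduce the numerator: -46 ≡ 31 (mod 77), so (-46 / 77) = (31 / 77).
77 ≡ 1 (mod 4), so quadratic reciprocity gives (31 / 77) = (77 / 31). Reduce: 77 ≡ 15 (mod 31). Now have (15 / 31).
Both 15 ≡ 3 and 31 ≡ 3 (mod 4), so reciprocity gives (15 / 31) = -(31 / 15). Reduce: 31 ≡ 1 (mod 15). Now have -(1 / 15).
(1 / 15) = 1. Collecting the sign factors: -1.
Second factor (54 / 77):
Factor out 2: 54 = 2·27. Since 77 ≡ 5 (mod 8), (2 / 77) = -1. Now have -(27 / 77).
77 ≡ 1 (mod 4), so quadratic reciprocity gives (27 / 77) = (77 / 27). Reduce: 77 ≡ 23 (mod 27). Now have -(23 / 27).
Both 23 ≡ 3 and 27 ≡ 3 (mod 4), so reciprocity gives (23 / 27) = -(27 / 23). Reduce: 27 ≡ 4 (mod 23). Now have (4 / 23).
Factor out 2: 4 = 2^2. Since 23 ≡ 7 (mod 8), (2 / 23) = +1, and (2 / 23)^2 = +1. Now have (1 / 23).
(1 / 23) = 1. Collecting the sign factors: 1.
Product: (-1)·(1) = -1.

-1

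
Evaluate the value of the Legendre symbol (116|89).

(116|89)
  = (27|89)    [116 ≡ 27 mod 89]
  = (89|27)    [QR: 89 ≡ 1 mod 4, sign kept]
  = (8|27)    [89 ≡ 8 mod 27]
  = -(1|27)    [27 ≡ 3 mod 8 ⇒ (2|27)^3 = -1]
  = -1    [(1|27) = 1]

-1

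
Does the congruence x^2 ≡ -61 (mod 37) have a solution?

(-61/37)
  = (13/37)    [-61 ≡ 13 mod 37]
  = (37/13)    [QR: 13 ≡ 1 mod 4, sign kept]
  = (11/13)    [37 ≡ 11 mod 13]
  = (13/11)    [QR: 13 ≡ 1 mod 4, sign kept]
  = (2/11)    [13 ≡ 2 mod 11]
  = -(1/11)    [11 ≡ 3 mod 8 ⇒ (2/11) = -1]
  = -1    [(1/11) = 1]
(-61/37) = -1, and 37 is prime, so -61 is not a quadratic residue mod 37.

no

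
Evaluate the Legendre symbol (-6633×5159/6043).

By multiplicativity, (-6633·5159/6043) = (-6633/6043)·(5159/6043).
First factor (-6633/6043):
Reduce the numerator: -6633 ≡ 5453 (mod 6043), so (-6633/6043) = (5453/6043).
5453 ≡ 1 (mod 4), so quadratic reciprocity gives (5453/6043) = (6043/5453). Reduce: 6043 ≡ 590 (mod 5453). Now have (590/5453).
Factor out 2: 590 = 2·295. Since 5453 ≡ 5 (mod 8), (2/5453) = -1. Now have -(295/5453).
5453 ≡ 1 (mod 4), so quadratic reciprocity gives (295/5453) = (5453/295). Reduce: 5453 ≡ 143 (mod 295). Now have -(143/295).
Both 143 ≡ 3 and 295 ≡ 3 (mod 4), so reciprocity gives (143/295) = -(295/143). Reduce: 295 ≡ 9 (mod 143). Now have (9/143).
9 ≡ 1 (mod 4), so quadratic reciprocity gives (9/143) = (143/9). Reduce: 143 ≡ 8 (mod 9). Now have (8/9).
Factor out 2: 8 = 2^3. Since 9 ≡ 1 (mod 8), (2/9) = +1, and (2/9)^3 = +1. Now have (1/9).
(1/9) = 1. Collecting the sign factors: 1.
Second factor (5159/6043):
Both 5159 ≡ 3 and 6043 ≡ 3 (mod 4), so reciprocity gives (5159/6043) = -(6043/5159). Reduce: 6043 ≡ 884 (mod 5159). Now have -(884/5159).
Factor out 2: 884 = 2^2·221. Since 5159 ≡ 7 (mod 8), (2/5159) = +1, and (2/5159)^2 = +1. Now have -(221/5159).
221 ≡ 1 (mod 4), so quadratic reciprocity gives (221/5159) = (5159/221). Reduce: 5159 ≡ 76 (mod 221). Now have -(76/221).
Factor out 2: 76 = 2^2·19. Since 221 ≡ 5 (mod 8), (2/221) = -1, and (2/221)^2 = +1. Now have -(19/221).
221 ≡ 1 (mod 4), so quadratic reciprocity gives (19/221) = (221/19). Reduce: 221 ≡ 12 (mod 19). Now have -(12/19).
Factor out 2: 12 = 2^2·3. Since 19 ≡ 3 (mod 8), (2/19) = -1, and (2/19)^2 = +1. Now have -(3/19).
Both 3 ≡ 3 and 19 ≡ 3 (mod 4), so reciprocity gives (3/19) = -(19/3). Reduce: 19 ≡ 1 (mod 3). Now have (1/3).
(1/3) = 1. Collecting the sign factors: 1.
Product: (1)·(1) = 1.

1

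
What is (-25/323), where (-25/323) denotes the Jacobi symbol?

Reduce the numerator: -25 ≡ 298 (mod 323), so (-25/323) = (298/323).
Factor out 2: 298 = 2·149. Since 323 ≡ 3 (mod 8), (2/323) = -1. Now have -(149/323).
149 ≡ 1 (mod 4), so quadratic reciprocity gives (149/323) = (323/149). Reduce: 323 ≡ 25 (mod 149). Now have -(25/149).
25 ≡ 1 (mod 4), so quadratic reciprocity gives (25/149) = (149/25). Reduce: 149 ≡ 24 (mod 25). Now have -(24/25).
Factor out 2: 24 = 2^3·3. Since 25 ≡ 1 (mod 8), (2/25) = +1, and (2/25)^3 = +1. Now have -(3/25).
25 ≡ 1 (mod 4), so quadratic reciprocity gives (3/25) = (25/3). Reduce: 25 ≡ 1 (mod 3). Now have -(1/3).
(1/3) = 1. Collecting the sign factors: -1.

-1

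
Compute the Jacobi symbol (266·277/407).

-1

By multiplicativity, (266·277/407) = (266/407)·(277/407).
First factor (266/407):
(266/407)
  = (133/407)    [407 ≡ 7 mod 8 ⇒ (2/407) = +1]
  = (407/133)    [QR: 133 ≡ 1 mod 4, sign kept]
  = (8/133)    [407 ≡ 8 mod 133]
  = -(1/133)    [133 ≡ 5 mod 8 ⇒ (2/133)^3 = -1]
  = -1    [(1/133) = 1]
Second factor (277/407):
(277/407)
  = (407/277)    [QR: 277 ≡ 1 mod 4, sign kept]
  = (130/277)    [407 ≡ 130 mod 277]
  = -(65/277)    [277 ≡ 5 mod 8 ⇒ (2/277) = -1]
  = -(277/65)    [QR: 65 ≡ 1 mod 4, sign kept]
  = -(17/65)    [277 ≡ 17 mod 65]
  = -(65/17)    [QR: 17 ≡ 1 mod 4, sign kept]
  = -(14/17)    [65 ≡ 14 mod 17]
  = -(7/17)    [17 ≡ 1 mod 8 ⇒ (2/17) = +1]
  = -(17/7)    [QR: 17 ≡ 1 mod 4, sign kept]
  = -(3/7)    [17 ≡ 3 mod 7]
  = (7/3)    [QR: both ≡ 3 mod 4, sign flips]
  = (1/3)    [7 ≡ 1 mod 3]
  = 1    [(1/3) = 1]
Product: (-1)·(1) = -1.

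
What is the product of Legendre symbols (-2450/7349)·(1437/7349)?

-1

By multiplicativity, (-2450·1437/7349) = (-2450/7349)·(1437/7349).
First factor (-2450/7349):
(-2450/7349)
  = (4899/7349)    [-2450 ≡ 4899 mod 7349]
  = (7349/4899)    [QR: 7349 ≡ 1 mod 4, sign kept]
  = (2450/4899)    [7349 ≡ 2450 mod 4899]
  = -(1225/4899)    [4899 ≡ 3 mod 8 ⇒ (2/4899) = -1]
  = -(4899/1225)    [QR: 1225 ≡ 1 mod 4, sign kept]
  = -(1224/1225)    [4899 ≡ 1224 mod 1225]
  = -(153/1225)    [1225 ≡ 1 mod 8 ⇒ (2/1225)^3 = +1]
  = -(1225/153)    [QR: 153 ≡ 1 mod 4, sign kept]
  = -(1/153)    [1225 ≡ 1 mod 153]
  = -1    [(1/153) = 1]
Second factor (1437/7349):
(1437/7349)
  = (7349/1437)    [QR: 1437 ≡ 1 mod 4, sign kept]
  = (164/1437)    [7349 ≡ 164 mod 1437]
  = (41/1437)    [1437 ≡ 5 mod 8 ⇒ (2/1437)^2 = +1]
  = (1437/41)    [QR: 41 ≡ 1 mod 4, sign kept]
  = (2/41)    [1437 ≡ 2 mod 41]
  = (1/41)    [41 ≡ 1 mod 8 ⇒ (2/41) = +1]
  = 1    [(1/41) = 1]
Product: (-1)·(1) = -1.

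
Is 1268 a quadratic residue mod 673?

yes

Reduce the numerator: 1268 ≡ 595 (mod 673), so (1268/673) = (595/673).
673 ≡ 1 (mod 4), so quadratic reciprocity gives (595/673) = (673/595). Reduce: 673 ≡ 78 (mod 595). Now have (78/595).
Factor out 2: 78 = 2·39. Since 595 ≡ 3 (mod 8), (2/595) = -1. Now have -(39/595).
Both 39 ≡ 3 and 595 ≡ 3 (mod 4), so reciprocity gives (39/595) = -(595/39). Reduce: 595 ≡ 10 (mod 39). Now have (10/39).
Factor out 2: 10 = 2·5. Since 39 ≡ 7 (mod 8), (2/39) = +1. Now have (5/39).
5 ≡ 1 (mod 4), so quadratic reciprocity gives (5/39) = (39/5). Reduce: 39 ≡ 4 (mod 5). Now have (4/5).
Factor out 2: 4 = 2^2. Since 5 ≡ 5 (mod 8), (2/5) = -1, and (2/5)^2 = +1. Now have (1/5).
(1/5) = 1. Collecting the sign factors: 1.
(1268/673) = 1, and 673 is prime, so 1268 is a quadratic residue mod 673.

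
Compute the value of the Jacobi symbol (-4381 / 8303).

(-4381 / 8303)
  = (3922 / 8303)    [-4381 ≡ 3922 mod 8303]
  = (1961 / 8303)    [8303 ≡ 7 mod 8 ⇒ (2 / 8303) = +1]
  = (8303 / 1961)    [QR: 1961 ≡ 1 mod 4, sign kept]
  = (459 / 1961)    [8303 ≡ 459 mod 1961]
  = (1961 / 459)    [QR: 1961 ≡ 1 mod 4, sign kept]
  = (125 / 459)    [1961 ≡ 125 mod 459]
  = (459 / 125)    [QR: 125 ≡ 1 mod 4, sign kept]
  = (84 / 125)    [459 ≡ 84 mod 125]
  = (21 / 125)    [125 ≡ 5 mod 8 ⇒ (2 / 125)^2 = +1]
  = (125 / 21)    [QR: 21 ≡ 1 mod 4, sign kept]
  = (20 / 21)    [125 ≡ 20 mod 21]
  = (5 / 21)    [21 ≡ 5 mod 8 ⇒ (2 / 21)^2 = +1]
  = (21 / 5)    [QR: 5 ≡ 1 mod 4, sign kept]
  = (1 / 5)    [21 ≡ 1 mod 5]
  = 1    [(1 / 5) = 1]

1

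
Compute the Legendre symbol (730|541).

1

Reduce the numerator: 730 ≡ 189 (mod 541), so (730|541) = (189|541).
189 ≡ 1 (mod 4), so quadratic reciprocity gives (189|541) = (541|189). Reduce: 541 ≡ 163 (mod 189). Now have (163|189).
189 ≡ 1 (mod 4), so quadratic reciprocity gives (163|189) = (189|163). Reduce: 189 ≡ 26 (mod 163). Now have (26|163).
Factor out 2: 26 = 2·13. Since 163 ≡ 3 (mod 8), (2|163) = -1. Now have -(13|163).
13 ≡ 1 (mod 4), so quadratic reciprocity gives (13|163) = (163|13). Reduce: 163 ≡ 7 (mod 13). Now have -(7|13).
13 ≡ 1 (mod 4), so quadratic reciprocity gives (7|13) = (13|7). Reduce: 13 ≡ 6 (mod 7). Now have -(6|7).
Factor out 2: 6 = 2·3. Since 7 ≡ 7 (mod 8), (2|7) = +1. Now have -(3|7).
Both 3 ≡ 3 and 7 ≡ 3 (mod 4), so reciprocity gives (3|7) = -(7|3). Reduce: 7 ≡ 1 (mod 3). Now have (1|3).
(1|3) = 1. Collecting the sign factors: 1.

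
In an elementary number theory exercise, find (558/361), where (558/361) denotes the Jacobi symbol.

Reduce the numerator: 558 ≡ 197 (mod 361), so (558/361) = (197/361).
197 ≡ 1 (mod 4), so quadratic reciprocity gives (197/361) = (361/197). Reduce: 361 ≡ 164 (mod 197). Now have (164/197).
Factor out 2: 164 = 2^2·41. Since 197 ≡ 5 (mod 8), (2/197) = -1, and (2/197)^2 = +1. Now have (41/197).
41 ≡ 1 (mod 4), so quadratic reciprocity gives (41/197) = (197/41). Reduce: 197 ≡ 33 (mod 41). Now have (33/41).
33 ≡ 1 (mod 4), so quadratic reciprocity gives (33/41) = (41/33). Reduce: 41 ≡ 8 (mod 33). Now have (8/33).
Factor out 2: 8 = 2^3. Since 33 ≡ 1 (mod 8), (2/33) = +1, and (2/33)^3 = +1. Now have (1/33).
(1/33) = 1. Collecting the sign factors: 1.

1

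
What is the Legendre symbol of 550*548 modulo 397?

By multiplicativity, (550·548|397) = (550|397)·(548|397).
First factor (550|397):
(550|397)
  = (153|397)    [550 ≡ 153 mod 397]
  = (397|153)    [QR: 153 ≡ 1 mod 4, sign kept]
  = (91|153)    [397 ≡ 91 mod 153]
  = (153|91)    [QR: 153 ≡ 1 mod 4, sign kept]
  = (62|91)    [153 ≡ 62 mod 91]
  = -(31|91)    [91 ≡ 3 mod 8 ⇒ (2|91) = -1]
  = (91|31)    [QR: both ≡ 3 mod 4, sign flips]
  = (29|31)    [91 ≡ 29 mod 31]
  = (31|29)    [QR: 29 ≡ 1 mod 4, sign kept]
  = (2|29)    [31 ≡ 2 mod 29]
  = -(1|29)    [29 ≡ 5 mod 8 ⇒ (2|29) = -1]
  = -1    [(1|29) = 1]
Second factor (548|397):
(548|397)
  = (151|397)    [548 ≡ 151 mod 397]
  = (397|151)    [QR: 397 ≡ 1 mod 4, sign kept]
  = (95|151)    [397 ≡ 95 mod 151]
  = -(151|95)    [QR: both ≡ 3 mod 4, sign flips]
  = -(56|95)    [151 ≡ 56 mod 95]
  = -(7|95)    [95 ≡ 7 mod 8 ⇒ (2|95)^3 = +1]
  = (95|7)    [QR: both ≡ 3 mod 4, sign flips]
  = (4|7)    [95 ≡ 4 mod 7]
  = (1|7)    [7 ≡ 7 mod 8 ⇒ (2|7)^2 = +1]
  = 1    [(1|7) = 1]
Product: (-1)·(1) = -1.

-1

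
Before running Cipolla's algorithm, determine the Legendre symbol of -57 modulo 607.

1

(-57/607)
  = -(57/607)    [607 ≡ 3 mod 4 ⇒ (-1/607) = -1]
  = -(607/57)    [QR: 57 ≡ 1 mod 4, sign kept]
  = -(37/57)    [607 ≡ 37 mod 57]
  = -(57/37)    [QR: 37 ≡ 1 mod 4, sign kept]
  = -(20/37)    [57 ≡ 20 mod 37]
  = -(5/37)    [37 ≡ 5 mod 8 ⇒ (2/37)^2 = +1]
  = -(37/5)    [QR: 5 ≡ 1 mod 4, sign kept]
  = -(2/5)    [37 ≡ 2 mod 5]
  = (1/5)    [5 ≡ 5 mod 8 ⇒ (2/5) = -1]
  = 1    [(1/5) = 1]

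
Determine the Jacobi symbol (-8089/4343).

(-8089/4343)
  = (597/4343)    [-8089 ≡ 597 mod 4343]
  = (4343/597)    [QR: 597 ≡ 1 mod 4, sign kept]
  = (164/597)    [4343 ≡ 164 mod 597]
  = (41/597)    [597 ≡ 5 mod 8 ⇒ (2/597)^2 = +1]
  = (597/41)    [QR: 41 ≡ 1 mod 4, sign kept]
  = (23/41)    [597 ≡ 23 mod 41]
  = (41/23)    [QR: 41 ≡ 1 mod 4, sign kept]
  = (18/23)    [41 ≡ 18 mod 23]
  = (9/23)    [23 ≡ 7 mod 8 ⇒ (2/23) = +1]
  = (23/9)    [QR: 9 ≡ 1 mod 4, sign kept]
  = (5/9)    [23 ≡ 5 mod 9]
  = (9/5)    [QR: 5 ≡ 1 mod 4, sign kept]
  = (4/5)    [9 ≡ 4 mod 5]
  = (1/5)    [5 ≡ 5 mod 8 ⇒ (2/5)^2 = +1]
  = 1    [(1/5) = 1]

1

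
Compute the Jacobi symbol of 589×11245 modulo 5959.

1

By multiplicativity, (589·11245 / 5959) = (589 / 5959)·(11245 / 5959).
First factor (589 / 5959):
(589 / 5959)
  = (5959 / 589)    [QR: 589 ≡ 1 mod 4, sign kept]
  = (69 / 589)    [5959 ≡ 69 mod 589]
  = (589 / 69)    [QR: 69 ≡ 1 mod 4, sign kept]
  = (37 / 69)    [589 ≡ 37 mod 69]
  = (69 / 37)    [QR: 37 ≡ 1 mod 4, sign kept]
  = (32 / 37)    [69 ≡ 32 mod 37]
  = -(1 / 37)    [37 ≡ 5 mod 8 ⇒ (2 / 37)^5 = -1]
  = -1    [(1 / 37) = 1]
Second factor (11245 / 5959):
(11245 / 5959)
  = (5286 / 5959)    [11245 ≡ 5286 mod 5959]
  = (2643 / 5959)    [5959 ≡ 7 mod 8 ⇒ (2 / 5959) = +1]
  = -(5959 / 2643)    [QR: both ≡ 3 mod 4, sign flips]
  = -(673 / 2643)    [5959 ≡ 673 mod 2643]
  = -(2643 / 673)    [QR: 673 ≡ 1 mod 4, sign kept]
  = -(624 / 673)    [2643 ≡ 624 mod 673]
  = -(39 / 673)    [673 ≡ 1 mod 8 ⇒ (2 / 673)^4 = +1]
  = -(673 / 39)    [QR: 673 ≡ 1 mod 4, sign kept]
  = -(10 / 39)    [673 ≡ 10 mod 39]
  = -(5 / 39)    [39 ≡ 7 mod 8 ⇒ (2 / 39) = +1]
  = -(39 / 5)    [QR: 5 ≡ 1 mod 4, sign kept]
  = -(4 / 5)    [39 ≡ 4 mod 5]
  = -(1 / 5)    [5 ≡ 5 mod 8 ⇒ (2 / 5)^2 = +1]
  = -1    [(1 / 5) = 1]
Product: (-1)·(-1) = 1.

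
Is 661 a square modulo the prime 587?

Reduce the numerator: 661 ≡ 74 (mod 587), so (661/587) = (74/587).
Factor out 2: 74 = 2·37. Since 587 ≡ 3 (mod 8), (2/587) = -1. Now have -(37/587).
37 ≡ 1 (mod 4), so quadratic reciprocity gives (37/587) = (587/37). Reduce: 587 ≡ 32 (mod 37). Now have -(32/37).
Factor out 2: 32 = 2^5. Since 37 ≡ 5 (mod 8), (2/37) = -1, and (2/37)^5 = -1. Now have (1/37).
(1/37) = 1. Collecting the sign factors: 1.
The Legendre symbol is 1, so x^2 ≡ 661 (mod 587) has solution.

yes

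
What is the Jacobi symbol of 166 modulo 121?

Reduce the numerator: 166 ≡ 45 (mod 121), so (166/121) = (45/121).
45 ≡ 1 (mod 4), so quadratic reciprocity gives (45/121) = (121/45). Reduce: 121 ≡ 31 (mod 45). Now have (31/45).
45 ≡ 1 (mod 4), so quadratic reciprocity gives (31/45) = (45/31). Reduce: 45 ≡ 14 (mod 31). Now have (14/31).
Factor out 2: 14 = 2·7. Since 31 ≡ 7 (mod 8), (2/31) = +1. Now have (7/31).
Both 7 ≡ 3 and 31 ≡ 3 (mod 4), so reciprocity gives (7/31) = -(31/7). Reduce: 31 ≡ 3 (mod 7). Now have -(3/7).
Both 3 ≡ 3 and 7 ≡ 3 (mod 4), so reciprocity gives (3/7) = -(7/3). Reduce: 7 ≡ 1 (mod 3). Now have (1/3).
(1/3) = 1. Collecting the sign factors: 1.

1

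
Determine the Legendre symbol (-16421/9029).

-1

Reduce the numerator: -16421 ≡ 1637 (mod 9029), so (-16421/9029) = (1637/9029).
1637 ≡ 1 (mod 4), so quadratic reciprocity gives (1637/9029) = (9029/1637). Reduce: 9029 ≡ 844 (mod 1637). Now have (844/1637).
Factor out 2: 844 = 2^2·211. Since 1637 ≡ 5 (mod 8), (2/1637) = -1, and (2/1637)^2 = +1. Now have (211/1637).
1637 ≡ 1 (mod 4), so quadratic reciprocity gives (211/1637) = (1637/211). Reduce: 1637 ≡ 160 (mod 211). Now have (160/211).
Factor out 2: 160 = 2^5·5. Since 211 ≡ 3 (mod 8), (2/211) = -1, and (2/211)^5 = -1. Now have -(5/211).
5 ≡ 1 (mod 4), so quadratic reciprocity gives (5/211) = (211/5). Reduce: 211 ≡ 1 (mod 5). Now have -(1/5).
(1/5) = 1. Collecting the sign factors: -1.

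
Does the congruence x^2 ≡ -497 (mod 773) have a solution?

Pull out -1: (-497/773) = (-1/773)·(497/773). Since 773 ≡ 1 (mod 4), (-1/773) = +1. Now have (497/773).
497 ≡ 1 (mod 4), so quadratic reciprocity gives (497/773) = (773/497). Reduce: 773 ≡ 276 (mod 497). Now have (276/497).
Factor out 2: 276 = 2^2·69. Since 497 ≡ 1 (mod 8), (2/497) = +1, and (2/497)^2 = +1. Now have (69/497).
69 ≡ 1 (mod 4), so quadratic reciprocity gives (69/497) = (497/69). Reduce: 497 ≡ 14 (mod 69). Now have (14/69).
Factor out 2: 14 = 2·7. Since 69 ≡ 5 (mod 8), (2/69) = -1. Now have -(7/69).
69 ≡ 1 (mod 4), so quadratic reciprocity gives (7/69) = (69/7). Reduce: 69 ≡ 6 (mod 7). Now have -(6/7).
Factor out 2: 6 = 2·3. Since 7 ≡ 7 (mod 8), (2/7) = +1. Now have -(3/7).
Both 3 ≡ 3 and 7 ≡ 3 (mod 4), so reciprocity gives (3/7) = -(7/3). Reduce: 7 ≡ 1 (mod 3). Now have (1/3).
(1/3) = 1. Collecting the sign factors: 1.
(-497/773) = 1, and 773 is prime, so -497 is a quadratic residue mod 773.

yes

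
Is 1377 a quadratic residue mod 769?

Reduce the numerator: 1377 ≡ 608 (mod 769), so (1377|769) = (608|769).
Factor out 2: 608 = 2^5·19. Since 769 ≡ 1 (mod 8), (2|769) = +1, and (2|769)^5 = +1. Now have (19|769).
769 ≡ 1 (mod 4), so quadratic reciprocity gives (19|769) = (769|19). Reduce: 769 ≡ 9 (mod 19). Now have (9|19).
9 ≡ 1 (mod 4), so quadratic reciprocity gives (9|19) = (19|9). Reduce: 19 ≡ 1 (mod 9). Now have (1|9).
(1|9) = 1. Collecting the sign factors: 1.
(1377|769) = 1, and 769 is prime, so 1377 is a quadratic residue mod 769.

yes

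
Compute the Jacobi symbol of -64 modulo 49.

1

Reduce the numerator: -64 ≡ 34 (mod 49), so (-64|49) = (34|49).
Factor out 2: 34 = 2·17. Since 49 ≡ 1 (mod 8), (2|49) = +1. Now have (17|49).
17 ≡ 1 (mod 4), so quadratic reciprocity gives (17|49) = (49|17). Reduce: 49 ≡ 15 (mod 17). Now have (15|17).
17 ≡ 1 (mod 4), so quadratic reciprocity gives (15|17) = (17|15). Reduce: 17 ≡ 2 (mod 15). Now have (2|15).
Factor out 2: 2 = 2. Since 15 ≡ 7 (mod 8), (2|15) = +1. Now have (1|15).
(1|15) = 1. Collecting the sign factors: 1.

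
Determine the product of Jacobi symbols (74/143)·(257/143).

-1

By multiplicativity, (74·257/143) = (74/143)·(257/143).
First factor (74/143):
(74/143)
  = (37/143)    [143 ≡ 7 mod 8 ⇒ (2/143) = +1]
  = (143/37)    [QR: 37 ≡ 1 mod 4, sign kept]
  = (32/37)    [143 ≡ 32 mod 37]
  = -(1/37)    [37 ≡ 5 mod 8 ⇒ (2/37)^5 = -1]
  = -1    [(1/37) = 1]
Second factor (257/143):
(257/143)
  = (114/143)    [257 ≡ 114 mod 143]
  = (57/143)    [143 ≡ 7 mod 8 ⇒ (2/143) = +1]
  = (143/57)    [QR: 57 ≡ 1 mod 4, sign kept]
  = (29/57)    [143 ≡ 29 mod 57]
  = (57/29)    [QR: 29 ≡ 1 mod 4, sign kept]
  = (28/29)    [57 ≡ 28 mod 29]
  = (7/29)    [29 ≡ 5 mod 8 ⇒ (2/29)^2 = +1]
  = (29/7)    [QR: 29 ≡ 1 mod 4, sign kept]
  = (1/7)    [29 ≡ 1 mod 7]
  = 1    [(1/7) = 1]
Product: (-1)·(1) = -1.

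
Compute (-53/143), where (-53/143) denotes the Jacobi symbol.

-1

Reduce the numerator: -53 ≡ 90 (mod 143), so (-53/143) = (90/143).
Factor out 2: 90 = 2·45. Since 143 ≡ 7 (mod 8), (2/143) = +1. Now have (45/143).
45 ≡ 1 (mod 4), so quadratic reciprocity gives (45/143) = (143/45). Reduce: 143 ≡ 8 (mod 45). Now have (8/45).
Factor out 2: 8 = 2^3. Since 45 ≡ 5 (mod 8), (2/45) = -1, and (2/45)^3 = -1. Now have -(1/45).
(1/45) = 1. Collecting the sign factors: -1.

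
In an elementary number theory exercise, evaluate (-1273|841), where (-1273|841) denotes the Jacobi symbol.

1

Pull out -1: (-1273|841) = (-1|841)·(1273|841). Since 841 ≡ 1 (mod 4), (-1|841) = +1. Now have (1273|841).
Reduce the numerator: 1273 ≡ 432 (mod 841), so (1273|841) = (432|841).
Factor out 2: 432 = 2^4·27. Since 841 ≡ 1 (mod 8), (2|841) = +1, and (2|841)^4 = +1. Now have (27|841).
841 ≡ 1 (mod 4), so quadratic reciprocity gives (27|841) = (841|27). Reduce: 841 ≡ 4 (mod 27). Now have (4|27).
Factor out 2: 4 = 2^2. Since 27 ≡ 3 (mod 8), (2|27) = -1, and (2|27)^2 = +1. Now have (1|27).
(1|27) = 1. Collecting the sign factors: 1.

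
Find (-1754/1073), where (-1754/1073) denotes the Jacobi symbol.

1

(-1754/1073)
  = (1754/1073)    [1073 ≡ 1 mod 4 ⇒ (-1/1073) = +1]
  = (681/1073)    [1754 ≡ 681 mod 1073]
  = (1073/681)    [QR: 681 ≡ 1 mod 4, sign kept]
  = (392/681)    [1073 ≡ 392 mod 681]
  = (49/681)    [681 ≡ 1 mod 8 ⇒ (2/681)^3 = +1]
  = (681/49)    [QR: 49 ≡ 1 mod 4, sign kept]
  = (44/49)    [681 ≡ 44 mod 49]
  = (11/49)    [49 ≡ 1 mod 8 ⇒ (2/49)^2 = +1]
  = (49/11)    [QR: 49 ≡ 1 mod 4, sign kept]
  = (5/11)    [49 ≡ 5 mod 11]
  = (11/5)    [QR: 5 ≡ 1 mod 4, sign kept]
  = (1/5)    [11 ≡ 1 mod 5]
  = 1    [(1/5) = 1]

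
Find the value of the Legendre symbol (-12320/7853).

1

(-12320/7853)
  = (12320/7853)    [7853 ≡ 1 mod 4 ⇒ (-1/7853) = +1]
  = (4467/7853)    [12320 ≡ 4467 mod 7853]
  = (7853/4467)    [QR: 7853 ≡ 1 mod 4, sign kept]
  = (3386/4467)    [7853 ≡ 3386 mod 4467]
  = -(1693/4467)    [4467 ≡ 3 mod 8 ⇒ (2/4467) = -1]
  = -(4467/1693)    [QR: 1693 ≡ 1 mod 4, sign kept]
  = -(1081/1693)    [4467 ≡ 1081 mod 1693]
  = -(1693/1081)    [QR: 1081 ≡ 1 mod 4, sign kept]
  = -(612/1081)    [1693 ≡ 612 mod 1081]
  = -(153/1081)    [1081 ≡ 1 mod 8 ⇒ (2/1081)^2 = +1]
  = -(1081/153)    [QR: 153 ≡ 1 mod 4, sign kept]
  = -(10/153)    [1081 ≡ 10 mod 153]
  = -(5/153)    [153 ≡ 1 mod 8 ⇒ (2/153) = +1]
  = -(153/5)    [QR: 5 ≡ 1 mod 4, sign kept]
  = -(3/5)    [153 ≡ 3 mod 5]
  = -(5/3)    [QR: 5 ≡ 1 mod 4, sign kept]
  = -(2/3)    [5 ≡ 2 mod 3]
  = (1/3)    [3 ≡ 3 mod 8 ⇒ (2/3) = -1]
  = 1    [(1/3) = 1]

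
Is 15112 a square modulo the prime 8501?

no

(15112|8501)
  = (6611|8501)    [15112 ≡ 6611 mod 8501]
  = (8501|6611)    [QR: 8501 ≡ 1 mod 4, sign kept]
  = (1890|6611)    [8501 ≡ 1890 mod 6611]
  = -(945|6611)    [6611 ≡ 3 mod 8 ⇒ (2|6611) = -1]
  = -(6611|945)    [QR: 945 ≡ 1 mod 4, sign kept]
  = -(941|945)    [6611 ≡ 941 mod 945]
  = -(945|941)    [QR: 941 ≡ 1 mod 4, sign kept]
  = -(4|941)    [945 ≡ 4 mod 941]
  = -(1|941)    [941 ≡ 5 mod 8 ⇒ (2|941)^2 = +1]
  = -1    [(1|941) = 1]
(15112|8501) = -1, and 8501 is prime, so 15112 is not a quadratic residue mod 8501.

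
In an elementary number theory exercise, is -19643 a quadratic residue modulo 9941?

yes

Reduce the numerator: -19643 ≡ 239 (mod 9941), so (-19643|9941) = (239|9941).
9941 ≡ 1 (mod 4), so quadratic reciprocity gives (239|9941) = (9941|239). Reduce: 9941 ≡ 142 (mod 239). Now have (142|239).
Factor out 2: 142 = 2·71. Since 239 ≡ 7 (mod 8), (2|239) = +1. Now have (71|239).
Both 71 ≡ 3 and 239 ≡ 3 (mod 4), so reciprocity gives (71|239) = -(239|71). Reduce: 239 ≡ 26 (mod 71). Now have -(26|71).
Factor out 2: 26 = 2·13. Since 71 ≡ 7 (mod 8), (2|71) = +1. Now have -(13|71).
13 ≡ 1 (mod 4), so quadratic reciprocity gives (13|71) = (71|13). Reduce: 71 ≡ 6 (mod 13). Now have -(6|13).
Factor out 2: 6 = 2·3. Since 13 ≡ 5 (mod 8), (2|13) = -1. Now have (3|13).
13 ≡ 1 (mod 4), so quadratic reciprocity gives (3|13) = (13|3). Reduce: 13 ≡ 1 (mod 3). Now have (1|3).
(1|3) = 1. Collecting the sign factors: 1.
(-19643|9941) = 1, and 9941 is prime, so -19643 is a quadratic residue mod 9941.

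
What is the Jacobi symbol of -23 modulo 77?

1

Reduce the numerator: -23 ≡ 54 (mod 77), so (-23/77) = (54/77).
Factor out 2: 54 = 2·27. Since 77 ≡ 5 (mod 8), (2/77) = -1. Now have -(27/77).
77 ≡ 1 (mod 4), so quadratic reciprocity gives (27/77) = (77/27). Reduce: 77 ≡ 23 (mod 27). Now have -(23/27).
Both 23 ≡ 3 and 27 ≡ 3 (mod 4), so reciprocity gives (23/27) = -(27/23). Reduce: 27 ≡ 4 (mod 23). Now have (4/23).
Factor out 2: 4 = 2^2. Since 23 ≡ 7 (mod 8), (2/23) = +1, and (2/23)^2 = +1. Now have (1/23).
(1/23) = 1. Collecting the sign factors: 1.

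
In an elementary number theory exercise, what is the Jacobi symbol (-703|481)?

0

Reduce the numerator: -703 ≡ 259 (mod 481), so (-703|481) = (259|481).
481 ≡ 1 (mod 4), so quadratic reciprocity gives (259|481) = (481|259). Reduce: 481 ≡ 222 (mod 259). Now have (222|259).
Factor out 2: 222 = 2·111. Since 259 ≡ 3 (mod 8), (2|259) = -1. Now have -(111|259).
Both 111 ≡ 3 and 259 ≡ 3 (mod 4), so reciprocity gives (111|259) = -(259|111). Reduce: 259 ≡ 37 (mod 111). Now have (37|111).
37 ≡ 1 (mod 4), so quadratic reciprocity gives (37|111) = (111|37). Reduce: 111 ≡ 0 (mod 37). Now have (0|37).
The numerator is now 0 with denominator 37 > 1: the symbol is 0.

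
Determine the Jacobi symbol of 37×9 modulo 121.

1

By multiplicativity, (37·9 / 121) = (37 / 121)·(9 / 121).
First factor (37 / 121):
37 ≡ 1 (mod 4), so quadratic reciprocity gives (37 / 121) = (121 / 37). Reduce: 121 ≡ 10 (mod 37). Now have (10 / 37).
Factor out 2: 10 = 2·5. Since 37 ≡ 5 (mod 8), (2 / 37) = -1. Now have -(5 / 37).
5 ≡ 1 (mod 4), so quadratic reciprocity gives (5 / 37) = (37 / 5). Reduce: 37 ≡ 2 (mod 5). Now have -(2 / 5).
Factor out 2: 2 = 2. Since 5 ≡ 5 (mod 8), (2 / 5) = -1. Now have (1 / 5).
(1 / 5) = 1. Collecting the sign factors: 1.
Second factor (9 / 121):
9 ≡ 1 (mod 4), so quadratic reciprocity gives (9 / 121) = (121 / 9). Reduce: 121 ≡ 4 (mod 9). Now have (4 / 9).
Factor out 2: 4 = 2^2. Since 9 ≡ 1 (mod 8), (2 / 9) = +1, and (2 / 9)^2 = +1. Now have (1 / 9).
(1 / 9) = 1. Collecting the sign factors: 1.
Product: (1)·(1) = 1.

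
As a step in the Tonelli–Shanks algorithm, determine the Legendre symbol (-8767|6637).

-1

(-8767|6637)
  = (8767|6637)    [6637 ≡ 1 mod 4 ⇒ (-1|6637) = +1]
  = (2130|6637)    [8767 ≡ 2130 mod 6637]
  = -(1065|6637)    [6637 ≡ 5 mod 8 ⇒ (2|6637) = -1]
  = -(6637|1065)    [QR: 1065 ≡ 1 mod 4, sign kept]
  = -(247|1065)    [6637 ≡ 247 mod 1065]
  = -(1065|247)    [QR: 1065 ≡ 1 mod 4, sign kept]
  = -(77|247)    [1065 ≡ 77 mod 247]
  = -(247|77)    [QR: 77 ≡ 1 mod 4, sign kept]
  = -(16|77)    [247 ≡ 16 mod 77]
  = -(1|77)    [77 ≡ 5 mod 8 ⇒ (2|77)^4 = +1]
  = -1    [(1|77) = 1]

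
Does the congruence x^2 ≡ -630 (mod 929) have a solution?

(-630|929)
  = (630|929)    [929 ≡ 1 mod 4 ⇒ (-1|929) = +1]
  = (315|929)    [929 ≡ 1 mod 8 ⇒ (2|929) = +1]
  = (929|315)    [QR: 929 ≡ 1 mod 4, sign kept]
  = (299|315)    [929 ≡ 299 mod 315]
  = -(315|299)    [QR: both ≡ 3 mod 4, sign flips]
  = -(16|299)    [315 ≡ 16 mod 299]
  = -(1|299)    [299 ≡ 3 mod 8 ⇒ (2|299)^4 = +1]
  = -1    [(1|299) = 1]
The Legendre symbol is -1, so x^2 ≡ -630 (mod 929) has no solution.

no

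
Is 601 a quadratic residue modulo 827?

(601/827)
  = (827/601)    [QR: 601 ≡ 1 mod 4, sign kept]
  = (226/601)    [827 ≡ 226 mod 601]
  = (113/601)    [601 ≡ 1 mod 8 ⇒ (2/601) = +1]
  = (601/113)    [QR: 113 ≡ 1 mod 4, sign kept]
  = (36/113)    [601 ≡ 36 mod 113]
  = (9/113)    [113 ≡ 1 mod 8 ⇒ (2/113)^2 = +1]
  = (113/9)    [QR: 9 ≡ 1 mod 4, sign kept]
  = (5/9)    [113 ≡ 5 mod 9]
  = (9/5)    [QR: 5 ≡ 1 mod 4, sign kept]
  = (4/5)    [9 ≡ 4 mod 5]
  = (1/5)    [5 ≡ 5 mod 8 ⇒ (2/5)^2 = +1]
  = 1    [(1/5) = 1]
The Legendre symbol is 1, so x^2 ≡ 601 (mod 827) has solution.

yes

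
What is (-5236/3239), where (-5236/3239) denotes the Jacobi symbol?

Reduce the numerator: -5236 ≡ 1242 (mod 3239), so (-5236/3239) = (1242/3239).
Factor out 2: 1242 = 2·621. Since 3239 ≡ 7 (mod 8), (2/3239) = +1. Now have (621/3239).
621 ≡ 1 (mod 4), so quadratic reciprocity gives (621/3239) = (3239/621). Reduce: 3239 ≡ 134 (mod 621). Now have (134/621).
Factor out 2: 134 = 2·67. Since 621 ≡ 5 (mod 8), (2/621) = -1. Now have -(67/621).
621 ≡ 1 (mod 4), so quadratic reciprocity gives (67/621) = (621/67). Reduce: 621 ≡ 18 (mod 67). Now have -(18/67).
Factor out 2: 18 = 2·9. Since 67 ≡ 3 (mod 8), (2/67) = -1. Now have (9/67).
9 ≡ 1 (mod 4), so quadratic reciprocity gives (9/67) = (67/9). Reduce: 67 ≡ 4 (mod 9). Now have (4/9).
Factor out 2: 4 = 2^2. Since 9 ≡ 1 (mod 8), (2/9) = +1, and (2/9)^2 = +1. Now have (1/9).
(1/9) = 1. Collecting the sign factors: 1.

1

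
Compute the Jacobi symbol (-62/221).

-1

(-62/221)
  = (159/221)    [-62 ≡ 159 mod 221]
  = (221/159)    [QR: 221 ≡ 1 mod 4, sign kept]
  = (62/159)    [221 ≡ 62 mod 159]
  = (31/159)    [159 ≡ 7 mod 8 ⇒ (2/159) = +1]
  = -(159/31)    [QR: both ≡ 3 mod 4, sign flips]
  = -(4/31)    [159 ≡ 4 mod 31]
  = -(1/31)    [31 ≡ 7 mod 8 ⇒ (2/31)^2 = +1]
  = -1    [(1/31) = 1]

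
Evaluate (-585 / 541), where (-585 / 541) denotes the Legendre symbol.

-1

(-585 / 541)
  = (497 / 541)    [-585 ≡ 497 mod 541]
  = (541 / 497)    [QR: 497 ≡ 1 mod 4, sign kept]
  = (44 / 497)    [541 ≡ 44 mod 497]
  = (11 / 497)    [497 ≡ 1 mod 8 ⇒ (2 / 497)^2 = +1]
  = (497 / 11)    [QR: 497 ≡ 1 mod 4, sign kept]
  = (2 / 11)    [497 ≡ 2 mod 11]
  = -(1 / 11)    [11 ≡ 3 mod 8 ⇒ (2 / 11) = -1]
  = -1    [(1 / 11) = 1]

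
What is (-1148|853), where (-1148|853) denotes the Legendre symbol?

(-1148|853)
  = (558|853)    [-1148 ≡ 558 mod 853]
  = -(279|853)    [853 ≡ 5 mod 8 ⇒ (2|853) = -1]
  = -(853|279)    [QR: 853 ≡ 1 mod 4, sign kept]
  = -(16|279)    [853 ≡ 16 mod 279]
  = -(1|279)    [279 ≡ 7 mod 8 ⇒ (2|279)^4 = +1]
  = -1    [(1|279) = 1]

-1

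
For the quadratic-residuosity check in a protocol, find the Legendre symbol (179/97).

-1

(179/97)
  = (82/97)    [179 ≡ 82 mod 97]
  = (41/97)    [97 ≡ 1 mod 8 ⇒ (2/97) = +1]
  = (97/41)    [QR: 41 ≡ 1 mod 4, sign kept]
  = (15/41)    [97 ≡ 15 mod 41]
  = (41/15)    [QR: 41 ≡ 1 mod 4, sign kept]
  = (11/15)    [41 ≡ 11 mod 15]
  = -(15/11)    [QR: both ≡ 3 mod 4, sign flips]
  = -(4/11)    [15 ≡ 4 mod 11]
  = -(1/11)    [11 ≡ 3 mod 8 ⇒ (2/11)^2 = +1]
  = -1    [(1/11) = 1]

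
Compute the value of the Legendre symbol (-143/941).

Pull out -1: (-143/941) = (-1/941)·(143/941). Since 941 ≡ 1 (mod 4), (-1/941) = +1. Now have (143/941).
941 ≡ 1 (mod 4), so quadratic reciprocity gives (143/941) = (941/143). Reduce: 941 ≡ 83 (mod 143). Now have (83/143).
Both 83 ≡ 3 and 143 ≡ 3 (mod 4), so reciprocity gives (83/143) = -(143/83). Reduce: 143 ≡ 60 (mod 83). Now have -(60/83).
Factor out 2: 60 = 2^2·15. Since 83 ≡ 3 (mod 8), (2/83) = -1, and (2/83)^2 = +1. Now have -(15/83).
Both 15 ≡ 3 and 83 ≡ 3 (mod 4), so reciprocity gives (15/83) = -(83/15). Reduce: 83 ≡ 8 (mod 15). Now have (8/15).
Factor out 2: 8 = 2^3. Since 15 ≡ 7 (mod 8), (2/15) = +1, and (2/15)^3 = +1. Now have (1/15).
(1/15) = 1. Collecting the sign factors: 1.

1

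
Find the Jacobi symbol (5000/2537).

Reduce the numerator: 5000 ≡ 2463 (mod 2537), so (5000/2537) = (2463/2537).
2537 ≡ 1 (mod 4), so quadratic reciprocity gives (2463/2537) = (2537/2463). Reduce: 2537 ≡ 74 (mod 2463). Now have (74/2463).
Factor out 2: 74 = 2·37. Since 2463 ≡ 7 (mod 8), (2/2463) = +1. Now have (37/2463).
37 ≡ 1 (mod 4), so quadratic reciprocity gives (37/2463) = (2463/37). Reduce: 2463 ≡ 21 (mod 37). Now have (21/37).
21 ≡ 1 (mod 4), so quadratic reciprocity gives (21/37) = (37/21). Reduce: 37 ≡ 16 (mod 21). Now have (16/21).
Factor out 2: 16 = 2^4. Since 21 ≡ 5 (mod 8), (2/21) = -1, and (2/21)^4 = +1. Now have (1/21).
(1/21) = 1. Collecting the sign factors: 1.

1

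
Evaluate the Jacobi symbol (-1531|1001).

Pull out -1: (-1531|1001) = (-1|1001)·(1531|1001). Since 1001 ≡ 1 (mod 4), (-1|1001) = +1. Now have (1531|1001).
Reduce the numerator: 1531 ≡ 530 (mod 1001), so (1531|1001) = (530|1001).
Factor out 2: 530 = 2·265. Since 1001 ≡ 1 (mod 8), (2|1001) = +1. Now have (265|1001).
265 ≡ 1 (mod 4), so quadratic reciprocity gives (265|1001) = (1001|265). Reduce: 1001 ≡ 206 (mod 265). Now have (206|265).
Factor out 2: 206 = 2·103. Since 265 ≡ 1 (mod 8), (2|265) = +1. Now have (103|265).
265 ≡ 1 (mod 4), so quadratic reciprocity gives (103|265) = (265|103). Reduce: 265 ≡ 59 (mod 103). Now have (59|103).
Both 59 ≡ 3 and 103 ≡ 3 (mod 4), so reciprocity gives (59|103) = -(103|59). Reduce: 103 ≡ 44 (mod 59). Now have -(44|59).
Factor out 2: 44 = 2^2·11. Since 59 ≡ 3 (mod 8), (2|59) = -1, and (2|59)^2 = +1. Now have -(11|59).
Both 11 ≡ 3 and 59 ≡ 3 (mod 4), so reciprocity gives (11|59) = -(59|11). Reduce: 59 ≡ 4 (mod 11). Now have (4|11).
Factor out 2: 4 = 2^2. Since 11 ≡ 3 (mod 8), (2|11) = -1, and (2|11)^2 = +1. Now have (1|11).
(1|11) = 1. Collecting the sign factors: 1.

1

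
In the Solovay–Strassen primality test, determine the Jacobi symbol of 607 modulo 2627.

Both 607 ≡ 3 and 2627 ≡ 3 (mod 4), so reciprocity gives (607|2627) = -(2627|607). Reduce: 2627 ≡ 199 (mod 607). Now have -(199|607).
Both 199 ≡ 3 and 607 ≡ 3 (mod 4), so reciprocity gives (199|607) = -(607|199). Reduce: 607 ≡ 10 (mod 199). Now have (10|199).
Factor out 2: 10 = 2·5. Since 199 ≡ 7 (mod 8), (2|199) = +1. Now have (5|199).
5 ≡ 1 (mod 4), so quadratic reciprocity gives (5|199) = (199|5). Reduce: 199 ≡ 4 (mod 5). Now have (4|5).
Factor out 2: 4 = 2^2. Since 5 ≡ 5 (mod 8), (2|5) = -1, and (2|5)^2 = +1. Now have (1|5).
(1|5) = 1. Collecting the sign factors: 1.

1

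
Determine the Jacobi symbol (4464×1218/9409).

By multiplicativity, (4464·1218/9409) = (4464/9409)·(1218/9409).
First factor (4464/9409):
(4464/9409)
  = (279/9409)    [9409 ≡ 1 mod 8 ⇒ (2/9409)^4 = +1]
  = (9409/279)    [QR: 9409 ≡ 1 mod 4, sign kept]
  = (202/279)    [9409 ≡ 202 mod 279]
  = (101/279)    [279 ≡ 7 mod 8 ⇒ (2/279) = +1]
  = (279/101)    [QR: 101 ≡ 1 mod 4, sign kept]
  = (77/101)    [279 ≡ 77 mod 101]
  = (101/77)    [QR: 77 ≡ 1 mod 4, sign kept]
  = (24/77)    [101 ≡ 24 mod 77]
  = -(3/77)    [77 ≡ 5 mod 8 ⇒ (2/77)^3 = -1]
  = -(77/3)    [QR: 77 ≡ 1 mod 4, sign kept]
  = -(2/3)    [77 ≡ 2 mod 3]
  = (1/3)    [3 ≡ 3 mod 8 ⇒ (2/3) = -1]
  = 1    [(1/3) = 1]
Second factor (1218/9409):
(1218/9409)
  = (609/9409)    [9409 ≡ 1 mod 8 ⇒ (2/9409) = +1]
  = (9409/609)    [QR: 609 ≡ 1 mod 4, sign kept]
  = (274/609)    [9409 ≡ 274 mod 609]
  = (137/609)    [609 ≡ 1 mod 8 ⇒ (2/609) = +1]
  = (609/137)    [QR: 137 ≡ 1 mod 4, sign kept]
  = (61/137)    [609 ≡ 61 mod 137]
  = (137/61)    [QR: 61 ≡ 1 mod 4, sign kept]
  = (15/61)    [137 ≡ 15 mod 61]
  = (61/15)    [QR: 61 ≡ 1 mod 4, sign kept]
  = (1/15)    [61 ≡ 1 mod 15]
  = 1    [(1/15) = 1]
Product: (1)·(1) = 1.

1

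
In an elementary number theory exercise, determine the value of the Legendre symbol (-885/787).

Pull out -1: (-885/787) = (-1/787)·(885/787). Since 787 ≡ 3 (mod 4), (-1/787) = -1. Now have -(885/787).
Reduce the numerator: 885 ≡ 98 (mod 787), so (885/787) = (98/787).
Factor out 2: 98 = 2·49. Since 787 ≡ 3 (mod 8), (2/787) = -1. Now have (49/787).
49 ≡ 1 (mod 4), so quadratic reciprocity gives (49/787) = (787/49). Reduce: 787 ≡ 3 (mod 49). Now have (3/49).
49 ≡ 1 (mod 4), so quadratic reciprocity gives (3/49) = (49/3). Reduce: 49 ≡ 1 (mod 3). Now have (1/3).
(1/3) = 1. Collecting the sign factors: 1.

1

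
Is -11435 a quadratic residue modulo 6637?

Pull out -1: (-11435/6637) = (-1/6637)·(11435/6637). Since 6637 ≡ 1 (mod 4), (-1/6637) = +1. Now have (11435/6637).
Reduce the numerator: 11435 ≡ 4798 (mod 6637), so (11435/6637) = (4798/6637).
Factor out 2: 4798 = 2·2399. Since 6637 ≡ 5 (mod 8), (2/6637) = -1. Now have -(2399/6637).
6637 ≡ 1 (mod 4), so quadratic reciprocity gives (2399/6637) = (6637/2399). Reduce: 6637 ≡ 1839 (mod 2399). Now have -(1839/2399).
Both 1839 ≡ 3 and 2399 ≡ 3 (mod 4), so reciprocity gives (1839/2399) = -(2399/1839). Reduce: 2399 ≡ 560 (mod 1839). Now have (560/1839).
Factor out 2: 560 = 2^4·35. Since 1839 ≡ 7 (mod 8), (2/1839) = +1, and (2/1839)^4 = +1. Now have (35/1839).
Both 35 ≡ 3 and 1839 ≡ 3 (mod 4), so reciprocity gives (35/1839) = -(1839/35). Reduce: 1839 ≡ 19 (mod 35). Now have -(19/35).
Both 19 ≡ 3 and 35 ≡ 3 (mod 4), so reciprocity gives (19/35) = -(35/19). Reduce: 35 ≡ 16 (mod 19). Now have (16/19).
Factor out 2: 16 = 2^4. Since 19 ≡ 3 (mod 8), (2/19) = -1, and (2/19)^4 = +1. Now have (1/19).
(1/19) = 1. Collecting the sign factors: 1.
The Legendre symbol is 1, so x^2 ≡ -11435 (mod 6637) has solution.

yes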